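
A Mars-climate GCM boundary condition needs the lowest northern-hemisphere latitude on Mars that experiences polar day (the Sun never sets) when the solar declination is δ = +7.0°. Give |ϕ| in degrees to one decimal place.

Polar day requires cos h₀ = −tan ϕ tan δ ≤ −1, i.e. tan ϕ tan δ ≥ 1.
The boundary is |tan ϕ| · |tan δ| = 1, so |ϕ| = 90° − |δ| = 90° − 7.0° = 83.0° in the northern hemisphere.

|ϕ| = 83.0°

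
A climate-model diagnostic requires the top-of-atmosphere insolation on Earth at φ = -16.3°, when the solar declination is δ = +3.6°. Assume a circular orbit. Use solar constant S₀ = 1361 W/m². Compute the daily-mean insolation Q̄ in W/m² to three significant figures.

cos H₀ = −tan(-16.3°) tan(+3.600°) = 0.0184, H₀ = 1.5524 rad.
Bracket: H₀ sin φ sin δ + cos φ cos δ sin H₀ = 1.5524×-0.28067×0.06279 + 0.95981×0.99803×0.99983 = -0.027358 + 0.957756 = 0.930398.
Q̄ = (S₀/π) × [bracket] = (1361/π) × 0.930398 = 403.1 W/m².

Q̄ ≈ 403 W/m²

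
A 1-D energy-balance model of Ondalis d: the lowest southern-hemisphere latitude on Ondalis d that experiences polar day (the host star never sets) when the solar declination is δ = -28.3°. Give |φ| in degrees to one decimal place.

Polar day requires cos H₀ = −tan φ tan δ ≤ −1, i.e. tan φ tan δ ≥ 1.
The boundary is |tan φ| · |tan δ| = 1, so |φ| = 90° − |δ| = 90° − 28.3° = 61.7° in the southern hemisphere.

|φ| = 61.7°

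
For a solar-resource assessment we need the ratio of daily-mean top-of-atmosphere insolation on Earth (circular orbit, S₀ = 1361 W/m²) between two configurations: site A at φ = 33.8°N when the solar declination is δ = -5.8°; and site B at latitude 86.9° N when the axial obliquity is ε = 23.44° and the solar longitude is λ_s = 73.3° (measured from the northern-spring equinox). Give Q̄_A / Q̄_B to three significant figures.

— Configuration A (φ=+33.8°):
cos H₀ = −tan(+33.8°) tan(-5.800°) = 0.0680, H₀ = 1.5027 rad.
Bracket: H₀ sin φ sin δ + cos φ cos δ sin H₀ = 1.5027×0.55630×-0.10106 + 0.83098×0.99488×0.99769 = -0.084481 + 0.824816 = 0.740335.
Q̄ = (S₀/π) × [bracket] = (1361/π) × 0.740335 = 320.73 W/m².
— Configuration B (φ=+86.9°):
Solar declination: sin δ = sin ε · sin λ_s = sin 23.44° × sin 73.3° = 0.38101, so δ = +22.396°.
cos H₀ = −tan(+86.9°) tan(+22.396°) = -7.6091 ≤ −1 ⇒ polar day, H₀ = π.
Bracket: H₀ sin φ sin δ + cos φ cos δ sin H₀ = 3.1416×0.99854×0.38101 + 0.05408×0.92457×0.00000 = 1.195233 + 0.000000 = 1.195233.
Q̄ = (S₀/π) × [bracket] = (1361/π) × 1.195233 = 517.80 W/m².
Ratio Q̄_A / Q̄_B = 320.73 / 517.80 = 0.6194.

Q̄_A / Q̄_B ≈ 0.619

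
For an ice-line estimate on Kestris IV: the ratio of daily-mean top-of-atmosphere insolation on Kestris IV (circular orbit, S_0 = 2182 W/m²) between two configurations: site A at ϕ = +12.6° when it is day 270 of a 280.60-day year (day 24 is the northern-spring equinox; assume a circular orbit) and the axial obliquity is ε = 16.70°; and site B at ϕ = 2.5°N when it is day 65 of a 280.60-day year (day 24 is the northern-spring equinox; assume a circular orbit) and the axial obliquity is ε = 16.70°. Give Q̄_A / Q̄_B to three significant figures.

Q̄_A / Q̄_B ≈ 0.899

— Configuration A (ϕ=+12.6°):
Solar longitude: L_s = 360° × (270 − 24)/280.60 = 315.609°.
sin δ = sin 16.70° × sin 315.609° = -0.20102, so δ = -11.597°.
cos h₀ = −tan(+12.6°) tan(-11.597°) = 0.0459, h₀ = 1.5249 rad.
Bracket: h₀ sin ϕ sin δ + cos ϕ cos δ sin h₀ = 1.5249×0.21814×-0.20102 + 0.97592×0.97959×0.99895 = -0.066868 + 0.954998 = 0.888130.
Q̄ = (S_0/π) × [bracket] = (2182/π) × 0.888130 = 616.85 W/m².
— Configuration B (ϕ=+2.5°):
Solar longitude: L_s = 360° × (65 − 24)/280.60 = 52.602°.
sin δ = sin 16.70° × sin 52.602° = 0.22829, so δ = +13.196°.
cos h₀ = −tan(+2.5°) tan(+13.196°) = -0.0102, h₀ = 1.5810 rad.
Bracket: h₀ sin ϕ sin δ + cos ϕ cos δ sin h₀ = 1.5810×0.04362×0.22829 + 0.99905×0.97359×0.99995 = 0.015744 + 0.972616 = 0.988360.
Q̄ = (S_0/π) × [bracket] = (2182/π) × 0.988360 = 686.47 W/m².
Ratio Q̄_A / Q̄_B = 616.85 / 686.47 = 0.8986.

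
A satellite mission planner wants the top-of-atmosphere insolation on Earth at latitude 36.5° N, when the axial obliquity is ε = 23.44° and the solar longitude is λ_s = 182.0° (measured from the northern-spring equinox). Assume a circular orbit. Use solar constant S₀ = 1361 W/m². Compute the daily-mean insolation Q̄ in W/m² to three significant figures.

Solar declination: sin δ = sin ε · sin λ_s = sin 23.44° × sin 182.0° = -0.01388, so δ = -0.795°.
cos H₀ = −tan(+36.5°) tan(-0.795°) = 0.0103, H₀ = 1.5605 rad.
Bracket: H₀ sin φ sin δ + cos φ cos δ sin H₀ = 1.5605×0.59482×-0.01388 + 0.80386×0.99990×0.99995 = -0.012884 + 0.803739 = 0.790855.
Q̄ = (S₀/π) × [bracket] = (1361/π) × 0.790855 = 342.6 W/m².

Q̄ ≈ 343 W/m²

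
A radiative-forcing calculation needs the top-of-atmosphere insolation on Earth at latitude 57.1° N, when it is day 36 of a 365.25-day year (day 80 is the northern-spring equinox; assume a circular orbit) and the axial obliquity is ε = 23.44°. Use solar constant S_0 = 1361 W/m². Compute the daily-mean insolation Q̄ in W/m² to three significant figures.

Solar longitude: L_s = 360° × (36 − 80)/365.25 = -43.368°, i.e. -43.368° + 360° = 316.632°.
sin δ = sin 23.44° × sin 316.632° = -0.27315, so δ = -15.852°.
cos h₀ = −tan(+57.1°) tan(-15.852°) = 0.4389, h₀ = 1.1164 rad.
Bracket: h₀ sin ϕ sin δ + cos ϕ cos δ sin h₀ = 1.1164×0.83962×-0.27315 + 0.54317×0.96197×0.89853 = -0.256038 + 0.469494 = 0.213456.
Q̄ = (S_0/π) × [bracket] = (1361/π) × 0.213456 = 92.47 W/m².

Q̄ ≈ 92.5 W/m²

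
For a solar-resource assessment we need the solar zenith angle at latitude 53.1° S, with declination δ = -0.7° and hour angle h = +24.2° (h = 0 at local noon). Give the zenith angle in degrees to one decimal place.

cos θ_z = sin φ sin δ + cos φ cos δ cos h = 0.009770 + 0.547614 = 0.557384.
θ_z = arccos(0.557384) = 56.1°.

θ_z = 56.1°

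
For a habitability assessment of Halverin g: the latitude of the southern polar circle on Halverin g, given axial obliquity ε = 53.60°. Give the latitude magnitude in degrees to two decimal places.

36.40°

The polar circle is the lowest latitude that experiences at least one full rotation of continuous darkness at the northern-summer solstice; it lies at |φ| = 90° − ε = 90° − 53.60° = 36.40°.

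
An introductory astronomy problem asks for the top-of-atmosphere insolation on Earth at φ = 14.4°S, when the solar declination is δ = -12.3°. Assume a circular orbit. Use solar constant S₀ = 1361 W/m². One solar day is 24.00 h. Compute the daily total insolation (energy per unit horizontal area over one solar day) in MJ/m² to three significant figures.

38.6 MJ/m²

cos H₀ = −tan(-14.4°) tan(-12.300°) = -0.0560, H₀ = 1.6268 rad.
Bracket: H₀ sin φ sin δ + cos φ cos δ sin H₀ = 1.6268×-0.24869×-0.21303 + 0.96858×0.97705×0.99843 = 0.086185 + 0.944865 = 1.031050.
Q̄ = (S₀/π) × [bracket] = (1361/π) × 1.031050 = 446.67 W/m².
Daily total = Q̄ × 24.00 h × 3600 s/h = 446.67 × 24.00 × 3600 / 10⁶ = 38.59 MJ/m².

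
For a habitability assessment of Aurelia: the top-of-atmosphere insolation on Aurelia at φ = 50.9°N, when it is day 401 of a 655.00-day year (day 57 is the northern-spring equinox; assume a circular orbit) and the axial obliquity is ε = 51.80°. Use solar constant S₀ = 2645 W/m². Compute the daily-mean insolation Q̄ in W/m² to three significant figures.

Solar longitude: λ_s = 360° × (401 − 57)/655.00 = 189.069°.
sin δ = sin 51.80° × sin 189.069° = -0.12387, so δ = -7.115°.
cos H₀ = −tan(+50.9°) tan(-7.115°) = 0.1536, H₀ = 1.4166 rad.
Bracket: H₀ sin φ sin δ + cos φ cos δ sin H₀ = 1.4166×0.77605×-0.12387 + 0.63068×0.99230×0.98813 = -0.136177 + 0.618395 = 0.482218.
Q̄ = (S₀/π) × [bracket] = (2645/π) × 0.482218 = 406.0 W/m².

Q̄ ≈ 406 W/m²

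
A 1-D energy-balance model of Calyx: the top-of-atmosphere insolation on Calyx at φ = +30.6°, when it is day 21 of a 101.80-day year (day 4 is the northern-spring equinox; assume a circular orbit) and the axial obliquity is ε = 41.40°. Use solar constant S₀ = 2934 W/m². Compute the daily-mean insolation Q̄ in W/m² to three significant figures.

Q̄ ≈ 1.14e+03 W/m²

Solar longitude: λ_s = 360° × (21 − 4)/101.80 = 60.118°.
sin δ = sin 41.40° × sin 60.118° = 0.57339, so δ = +34.987°.
cos H₀ = −tan(+30.6°) tan(+34.987°) = -0.4139, H₀ = 1.9975 rad.
Bracket: H₀ sin φ sin δ + cos φ cos δ sin H₀ = 1.9975×0.50904×0.57339 + 0.86074×0.81928×0.91032 = 0.583027 + 0.641946 = 1.224973.
Q̄ = (S₀/π) × [bracket] = (2934/π) × 1.224973 = 1144 W/m².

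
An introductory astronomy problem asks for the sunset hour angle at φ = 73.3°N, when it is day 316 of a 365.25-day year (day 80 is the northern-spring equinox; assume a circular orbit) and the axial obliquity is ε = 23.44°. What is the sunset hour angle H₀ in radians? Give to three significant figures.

H₀ = 0.00 rad

Solar longitude: λ_s = 360° × (316 − 80)/365.25 = 232.608°.
sin δ = sin 23.44° × sin 232.608° = -0.31604, so δ = -18.424°.
cos H₀ = −tan φ · tan δ = 1.1103 ≥ 1, so the Sun never rises (polar night) and H₀ = 0.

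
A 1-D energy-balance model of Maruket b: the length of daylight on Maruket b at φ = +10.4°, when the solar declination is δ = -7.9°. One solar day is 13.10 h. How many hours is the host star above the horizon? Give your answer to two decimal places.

cos H₀ = −tan φ · tan δ = −tan(+10.4°) × tan(-7.900°) = 0.0255, so H₀ = 1.5453 rad = 88.54°.
Daylight = 2H₀/(2π) × 13.10 h = (1.5453/π) × 13.10 = 6.44 h.

6.44 h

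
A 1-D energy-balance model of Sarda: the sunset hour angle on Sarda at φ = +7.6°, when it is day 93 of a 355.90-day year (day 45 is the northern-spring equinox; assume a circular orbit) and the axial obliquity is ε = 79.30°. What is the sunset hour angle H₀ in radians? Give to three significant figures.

Solar longitude: λ_s = 360° × (93 − 45)/355.90 = 48.553°.
sin δ = sin 79.30° × sin 48.553° = 0.73654, so δ = +47.437°.
cos H₀ = −tan φ · tan δ = −tan(+7.6°) × tan(+47.437°) = -0.1453, so H₀ = 1.7166 rad = 98.35°.

H₀ = 1.72 rad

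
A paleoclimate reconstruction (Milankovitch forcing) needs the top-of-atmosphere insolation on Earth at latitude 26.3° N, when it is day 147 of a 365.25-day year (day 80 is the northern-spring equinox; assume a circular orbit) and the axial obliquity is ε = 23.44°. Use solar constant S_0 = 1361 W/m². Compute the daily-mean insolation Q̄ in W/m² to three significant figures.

Q̄ ≈ 478 W/m²

Solar longitude: L_s = 360° × (147 − 80)/365.25 = 66.037°.
sin δ = sin 23.44° × sin 66.037° = 0.36350, so δ = +21.315°.
cos h₀ = −tan(+26.3°) tan(+21.315°) = -0.1928, h₀ = 1.7649 rad.
Bracket: h₀ sin ϕ sin δ + cos ϕ cos δ sin h₀ = 1.7649×0.44307×0.36350 + 0.89649×0.93159×0.98123 = 0.284248 + 0.819485 = 1.103733.
Q̄ = (S_0/π) × [bracket] = (1361/π) × 1.103733 = 478.2 W/m².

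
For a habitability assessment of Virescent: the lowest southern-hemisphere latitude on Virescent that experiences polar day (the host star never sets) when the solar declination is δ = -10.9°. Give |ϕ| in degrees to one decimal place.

|ϕ| = 79.1°

Polar day requires cos h₀ = −tan ϕ tan δ ≤ −1, i.e. tan ϕ tan δ ≥ 1.
The boundary is |tan ϕ| · |tan δ| = 1, so |ϕ| = 90° − |δ| = 90° − 10.9° = 79.1° in the southern hemisphere.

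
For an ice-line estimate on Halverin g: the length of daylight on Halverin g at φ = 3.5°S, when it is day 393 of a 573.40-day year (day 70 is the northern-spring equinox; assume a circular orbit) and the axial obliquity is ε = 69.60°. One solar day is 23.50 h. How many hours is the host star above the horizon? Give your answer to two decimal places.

Solar longitude: λ_s = 360° × (393 − 70)/573.40 = 202.790°.
sin δ = sin 69.60° × sin 202.790° = -0.36307, so δ = -21.289°.
cos H₀ = −tan φ · tan δ = −tan(-3.5°) × tan(-21.289°) = -0.0238, so H₀ = 1.5946 rad = 91.37°.
Daylight = 2H₀/(2π) × 23.50 h = (1.5946/π) × 23.50 = 11.93 h.

11.93 h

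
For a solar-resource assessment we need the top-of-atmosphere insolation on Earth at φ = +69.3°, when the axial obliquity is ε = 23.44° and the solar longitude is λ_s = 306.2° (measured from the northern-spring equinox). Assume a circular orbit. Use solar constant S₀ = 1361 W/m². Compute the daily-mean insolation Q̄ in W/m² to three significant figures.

Q̄ ≈ 4.55 W/m²

Solar declination: sin δ = sin ε · sin λ_s = sin 23.44° × sin 306.2° = -0.32100, so δ = -18.723°.
cos H₀ = −tan(+69.3°) tan(-18.723°) = 0.8970, H₀ = 0.4579 rad.
Bracket: H₀ sin φ sin δ + cos φ cos δ sin H₀ = 0.4579×0.93544×-0.32100 + 0.35347×0.94708×0.44209 = -0.137496 + 0.147996 = 0.010500.
Q̄ = (S₀/π) × [bracket] = (1361/π) × 0.010500 = 4.549 W/m².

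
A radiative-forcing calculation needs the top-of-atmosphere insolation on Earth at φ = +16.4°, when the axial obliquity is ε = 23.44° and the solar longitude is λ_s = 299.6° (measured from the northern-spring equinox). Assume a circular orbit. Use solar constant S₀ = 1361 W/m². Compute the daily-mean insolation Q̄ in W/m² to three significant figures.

Q̄ ≈ 326 W/m²

Solar declination: sin δ = sin ε · sin λ_s = sin 23.44° × sin 299.6° = -0.34588, so δ = -20.235°.
cos H₀ = −tan(+16.4°) tan(-20.235°) = 0.1085, H₀ = 1.4621 rad.
Bracket: H₀ sin φ sin δ + cos φ cos δ sin H₀ = 1.4621×0.28234×-0.34588 + 0.95931×0.93828×0.99410 = -0.142782 + 0.894791 = 0.752009.
Q̄ = (S₀/π) × [bracket] = (1361/π) × 0.752009 = 325.8 W/m².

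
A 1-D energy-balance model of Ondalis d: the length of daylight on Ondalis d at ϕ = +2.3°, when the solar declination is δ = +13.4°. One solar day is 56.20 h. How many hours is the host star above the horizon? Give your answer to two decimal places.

cos h₀ = −tan ϕ · tan δ = −tan(+2.3°) × tan(+13.400°) = -0.0096, so h₀ = 1.5804 rad = 90.55°.
Daylight = 2h₀/(2π) × 56.20 h = (1.5804/π) × 56.20 = 28.27 h.

28.27 h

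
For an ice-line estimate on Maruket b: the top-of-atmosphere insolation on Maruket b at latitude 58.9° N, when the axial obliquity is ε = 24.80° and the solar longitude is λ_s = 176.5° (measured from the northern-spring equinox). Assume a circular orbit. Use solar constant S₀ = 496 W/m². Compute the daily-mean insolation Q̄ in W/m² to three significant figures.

Solar declination: sin δ = sin ε · sin λ_s = sin 24.80° × sin 176.5° = 0.02561, so δ = +1.467°.
cos H₀ = −tan(+58.9°) tan(+1.467°) = -0.0425, H₀ = 1.6133 rad.
Bracket: H₀ sin φ sin δ + cos φ cos δ sin H₀ = 1.6133×0.85627×0.02561 + 0.51653×0.99967×0.99910 = 0.035378 + 0.515895 = 0.551273.
Q̄ = (S₀/π) × [bracket] = (496/π) × 0.551273 = 87.04 W/m².

Q̄ ≈ 87.0 W/m²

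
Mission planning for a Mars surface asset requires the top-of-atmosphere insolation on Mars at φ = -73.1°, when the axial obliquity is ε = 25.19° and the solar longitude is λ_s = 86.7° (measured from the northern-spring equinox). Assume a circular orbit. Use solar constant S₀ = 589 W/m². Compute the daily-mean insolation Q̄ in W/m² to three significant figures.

Q̄ ≈ 0.00 W/m²

Solar declination: sin δ = sin ε · sin λ_s = sin 25.19° × sin 86.7° = 0.42492, so δ = +25.145°.
cos H₀ = −tan(-73.1°) tan(+25.145°) = 1.5450 ≥ 1 ⇒ polar night, H₀ = 0 and Q̄ = 0.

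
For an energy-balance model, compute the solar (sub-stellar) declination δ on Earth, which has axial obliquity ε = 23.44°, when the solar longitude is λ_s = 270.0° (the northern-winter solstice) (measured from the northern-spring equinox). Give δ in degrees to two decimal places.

sin δ = sin ε · sin λ_s = sin 23.44° × sin 270.0° = -0.397789.
δ = arcsin(-0.397789) = -23.44°.

δ = -23.44°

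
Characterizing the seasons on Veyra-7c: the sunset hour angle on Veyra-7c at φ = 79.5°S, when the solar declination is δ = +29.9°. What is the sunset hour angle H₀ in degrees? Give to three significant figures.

H₀ = 0.00°

cos H₀ = −tan φ · tan δ = 3.1026 ≥ 1, so the host star never rises (polar night) and H₀ = 0.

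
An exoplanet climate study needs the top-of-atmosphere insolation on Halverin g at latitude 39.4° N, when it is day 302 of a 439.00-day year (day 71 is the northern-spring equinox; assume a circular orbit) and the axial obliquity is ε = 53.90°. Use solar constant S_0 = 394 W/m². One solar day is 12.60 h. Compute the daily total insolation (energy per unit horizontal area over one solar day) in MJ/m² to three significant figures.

3.63 MJ/m²

Solar longitude: L_s = 360° × (302 − 71)/439.00 = 189.431°.
sin δ = sin 53.90° × sin 189.431° = -0.13239, so δ = -7.608°.
cos h₀ = −tan(+39.4°) tan(-7.608°) = 0.1097, h₀ = 1.4609 rad.
Bracket: h₀ sin ϕ sin δ + cos ϕ cos δ sin h₀ = 1.4609×0.63473×-0.13239 + 0.77273×0.99120×0.99396 = -0.122762 + 0.761304 = 0.638542.
Q̄ = (S_0/π) × [bracket] = (394/π) × 0.638542 = 80.082 W/m².
Daily total = Q̄ × 12.60 h × 3600 s/h = 80.082 × 12.60 × 3600 / 10⁶ = 3.633 MJ/m².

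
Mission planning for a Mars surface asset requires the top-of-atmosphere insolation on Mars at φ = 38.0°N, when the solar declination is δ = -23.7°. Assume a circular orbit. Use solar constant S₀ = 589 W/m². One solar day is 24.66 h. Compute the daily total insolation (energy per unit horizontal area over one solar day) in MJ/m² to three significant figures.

cos H₀ = −tan(+38.0°) tan(-23.700°) = 0.3430, H₀ = 1.2207 rad.
Bracket: H₀ sin φ sin δ + cos φ cos δ sin H₀ = 1.2207×0.61566×-0.40195 + 0.78801×0.91566×0.93935 = -0.302080 + 0.677787 = 0.375707.
Q̄ = (S₀/π) × [bracket] = (589/π) × 0.375707 = 70.439 W/m².
Daily total = Q̄ × 24.66 h × 3600 s/h = 70.439 × 24.66 × 3600 / 10⁶ = 6.253 MJ/m².

6.25 MJ/m²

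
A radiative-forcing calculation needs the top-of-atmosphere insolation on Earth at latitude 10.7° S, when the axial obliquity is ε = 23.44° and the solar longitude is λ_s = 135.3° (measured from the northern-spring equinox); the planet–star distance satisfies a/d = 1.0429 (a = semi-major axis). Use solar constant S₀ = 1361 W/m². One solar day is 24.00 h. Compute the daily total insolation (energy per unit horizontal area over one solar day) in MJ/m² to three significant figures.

35.1 MJ/m²

Solar declination: sin δ = sin ε · sin λ_s = sin 23.44° × sin 135.3° = 0.27980, so δ = +16.248°.
cos H₀ = −tan(-10.7°) tan(+16.248°) = 0.0551, H₀ = 1.5157 rad.
Bracket: H₀ sin φ sin δ + cos φ cos δ sin H₀ = 1.5157×-0.18567×0.27980 + 0.98261×0.96006×0.99848 = -0.078741 + 0.941931 = 0.863190.
Inverse-square distance factor (a/d)² = 1.0429² = 1.087640.
Q̄ = (S₀/π) × 1.087640 × [bracket] = (1361/π) × 1.087640 × 0.863190 = 406.72 W/m².
Daily total = Q̄ × 24.00 h × 3600 s/h = 406.72 × 24.00 × 3600 / 10⁶ = 35.14 MJ/m².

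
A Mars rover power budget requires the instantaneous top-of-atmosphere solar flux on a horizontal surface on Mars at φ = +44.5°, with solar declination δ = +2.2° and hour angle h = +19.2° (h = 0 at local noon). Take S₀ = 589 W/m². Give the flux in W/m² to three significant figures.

cos θ_z = sin φ sin δ + cos φ cos δ cos h = 0.026906 + 0.673080 = 0.699986.
Flux = S₀ · cos θ_z = 589 × 0.699986 = 412.3 W/m².

412 W/m²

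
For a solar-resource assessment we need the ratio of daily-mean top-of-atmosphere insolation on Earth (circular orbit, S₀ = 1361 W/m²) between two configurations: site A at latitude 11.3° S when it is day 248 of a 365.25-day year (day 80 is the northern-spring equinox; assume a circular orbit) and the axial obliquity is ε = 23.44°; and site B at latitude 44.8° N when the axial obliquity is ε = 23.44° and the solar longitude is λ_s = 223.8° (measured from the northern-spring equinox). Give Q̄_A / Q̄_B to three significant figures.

Q̄_A / Q̄_B ≈ 2.33

— Configuration A (φ=-11.3°):
Solar longitude: λ_s = 360° × (248 − 80)/365.25 = 165.585°.
sin δ = sin 23.44° × sin 165.585° = 0.09903, so δ = +5.683°.
cos H₀ = −tan(-11.3°) tan(+5.683°) = 0.0199, H₀ = 1.5509 rad.
Bracket: H₀ sin φ sin δ + cos φ cos δ sin H₀ = 1.5509×-0.19595×0.09903 + 0.98061×0.99508×0.99980 = -0.030095 + 0.975590 = 0.945495.
Q̄ = (S₀/π) × [bracket] = (1361/π) × 0.945495 = 409.61 W/m².
— Configuration B (φ=+44.8°):
Solar declination: sin δ = sin ε · sin λ_s = sin 23.44° × sin 223.8° = -0.27533, so δ = -15.981°.
cos H₀ = −tan(+44.8°) tan(-15.981°) = 0.2844, H₀ = 1.2824 rad.
Bracket: H₀ sin φ sin δ + cos φ cos δ sin H₀ = 1.2824×0.70463×-0.27533 + 0.70957×0.96135×0.95870 = -0.248793 + 0.653973 = 0.405180.
Q̄ = (S₀/π) × [bracket] = (1361/π) × 0.405180 = 175.53 W/m².
Ratio Q̄_A / Q̄_B = 409.61 / 175.53 = 2.334.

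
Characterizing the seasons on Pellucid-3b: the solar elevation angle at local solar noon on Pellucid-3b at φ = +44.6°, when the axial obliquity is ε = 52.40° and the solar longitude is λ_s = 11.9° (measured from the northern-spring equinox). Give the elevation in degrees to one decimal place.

54.8°

Solar declination: sin δ = sin ε · sin λ_s = sin 52.40° × sin 11.9° = 0.16337, so δ = +9.403°.
At local noon the hour angle is zero, so the zenith angle equals |φ − δ| = |+44.6° − (+9.403°)| = 35.197°.
Elevation = 90° − 35.197° = 54.8°.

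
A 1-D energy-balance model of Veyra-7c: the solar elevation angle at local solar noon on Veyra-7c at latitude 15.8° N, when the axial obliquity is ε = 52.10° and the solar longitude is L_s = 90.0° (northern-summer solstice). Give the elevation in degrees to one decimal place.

Solar declination: sin δ = sin ε · sin L_s = sin 52.10° × sin 90.0° = 0.78908, so δ = +52.100°.
At local noon the hour angle is zero, so the zenith angle equals |ϕ − δ| = |+15.8° − (+52.100°)| = 36.300°.
Elevation = 90° − 36.300° = 53.7°.

53.7°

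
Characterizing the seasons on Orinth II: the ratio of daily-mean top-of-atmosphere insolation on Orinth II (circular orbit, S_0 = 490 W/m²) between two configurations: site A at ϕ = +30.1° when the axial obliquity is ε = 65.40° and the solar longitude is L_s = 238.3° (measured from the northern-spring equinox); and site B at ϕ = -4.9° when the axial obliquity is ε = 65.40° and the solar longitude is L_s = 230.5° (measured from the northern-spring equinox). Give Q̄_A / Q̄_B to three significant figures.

— Configuration A (ϕ=+30.1°):
Solar declination: sin δ = sin ε · sin L_s = sin 65.40° × sin 238.3° = -0.77359, so δ = -50.677°.
cos h₀ = −tan(+30.1°) tan(-50.677°) = 0.7077, h₀ = 0.7846 rad.
Bracket: h₀ sin ϕ sin δ + cos ϕ cos δ sin h₀ = 0.7846×0.50151×-0.77359 + 0.86515×0.63369×0.70656 = -0.304396 + 0.387362 = 0.082966.
Q̄ = (S_0/π) × [bracket] = (490/π) × 0.082966 = 12.940 W/m².
— Configuration B (ϕ=-4.9°):
Solar declination: sin δ = sin ε · sin L_s = sin 65.40° × sin 230.5° = -0.70159, so δ = -44.555°.
cos h₀ = −tan(-4.9°) tan(-44.555°) = -0.0844, h₀ = 1.6553 rad.
Bracket: h₀ sin ϕ sin δ + cos ϕ cos δ sin h₀ = 1.6553×-0.08542×-0.70159 + 0.99635×0.71258×0.99643 = 0.099202 + 0.707444 = 0.806646.
Q̄ = (S_0/π) × [bracket] = (490/π) × 0.806646 = 125.81 W/m².
Ratio Q̄_A / Q̄_B = 12.940 / 125.81 = 0.1029.

Q̄_A / Q̄_B ≈ 0.103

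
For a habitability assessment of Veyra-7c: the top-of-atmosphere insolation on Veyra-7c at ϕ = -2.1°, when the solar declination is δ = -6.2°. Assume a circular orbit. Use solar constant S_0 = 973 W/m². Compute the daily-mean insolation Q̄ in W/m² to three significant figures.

Q̄ ≈ 310 W/m²

cos h₀ = −tan(-2.1°) tan(-6.200°) = -0.0040, h₀ = 1.5748 rad.
Bracket: h₀ sin ϕ sin δ + cos ϕ cos δ sin h₀ = 1.5748×-0.03664×-0.10800 + 0.99933×0.99415×0.99999 = 0.006232 + 0.993474 = 0.999706.
Q̄ = (S_0/π) × [bracket] = (973/π) × 0.999706 = 309.6 W/m².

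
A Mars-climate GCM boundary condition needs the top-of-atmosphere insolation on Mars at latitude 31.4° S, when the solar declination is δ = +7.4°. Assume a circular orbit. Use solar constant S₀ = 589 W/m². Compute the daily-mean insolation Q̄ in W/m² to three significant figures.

cos H₀ = −tan(-31.4°) tan(+7.400°) = 0.0793, H₀ = 1.4914 rad.
Bracket: H₀ sin φ sin δ + cos φ cos δ sin H₀ = 1.4914×-0.52101×0.12880 + 0.85355×0.99167×0.99685 = -0.100082 + 0.843774 = 0.743692.
Q̄ = (S₀/π) × [bracket] = (589/π) × 0.743692 = 139.4 W/m².

Q̄ ≈ 139 W/m²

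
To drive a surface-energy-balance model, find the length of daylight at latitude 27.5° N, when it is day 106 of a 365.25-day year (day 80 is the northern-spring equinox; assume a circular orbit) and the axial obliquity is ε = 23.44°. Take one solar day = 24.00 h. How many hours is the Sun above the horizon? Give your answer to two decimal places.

Solar longitude: L_s = 360° × (106 − 80)/365.25 = 25.626°.
sin δ = sin 23.44° × sin 25.626° = 0.17204, so δ = +9.907°.
cos h₀ = −tan ϕ · tan δ = −tan(+27.5°) × tan(+9.907°) = -0.0909, so h₀ = 1.6618 rad = 95.22°.
Daylight = 2h₀/(2π) × 24.00 h = (1.6618/π) × 24.00 = 12.70 h.

12.70 h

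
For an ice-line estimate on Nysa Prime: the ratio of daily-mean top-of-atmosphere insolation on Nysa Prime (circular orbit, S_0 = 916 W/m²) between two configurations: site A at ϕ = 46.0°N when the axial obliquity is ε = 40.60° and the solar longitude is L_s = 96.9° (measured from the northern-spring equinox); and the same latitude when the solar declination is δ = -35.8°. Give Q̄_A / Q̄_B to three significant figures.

Q̄_A / Q̄_B ≈ 21.6

— Configuration A (ϕ=+46.0°):
Solar declination: sin δ = sin ε · sin L_s = sin 40.60° × sin 96.9° = 0.64606, so δ = +40.245°.
cos h₀ = −tan(+46.0°) tan(+40.245°) = -0.8765, h₀ = 2.6393 rad.
Bracket: h₀ sin ϕ sin δ + cos ϕ cos δ sin h₀ = 2.6393×0.71934×0.64606 + 0.69466×0.76329×0.48141 = 1.226580 + 0.255257 = 1.481837.
Q̄ = (S_0/π) × [bracket] = (916/π) × 1.481837 = 432.06 W/m².
— Configuration B (ϕ=+46.0°):
cos h₀ = −tan(+46.0°) tan(-35.800°) = 0.7468, h₀ = 0.7275 rad.
Bracket: h₀ sin ϕ sin δ + cos ϕ cos δ sin h₀ = 0.7275×0.71934×-0.58496 + 0.69466×0.81106×0.66499 = -0.306121 + 0.374663 = 0.068542.
Q̄ = (S_0/π) × [bracket] = (916/π) × 0.068542 = 19.985 W/m².
Ratio Q̄_A / Q̄_B = 432.06 / 19.985 = 21.62.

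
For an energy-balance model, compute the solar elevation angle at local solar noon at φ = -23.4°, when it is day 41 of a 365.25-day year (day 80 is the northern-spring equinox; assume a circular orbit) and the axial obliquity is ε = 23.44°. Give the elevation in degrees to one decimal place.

80.9°

Solar longitude: λ_s = 360° × (41 − 80)/365.25 = -38.439°, i.e. -38.439° + 360° = 321.561°.
sin δ = sin 23.44° × sin 321.561° = -0.24730, so δ = -14.318°.
At local noon the hour angle is zero, so the zenith angle equals |φ − δ| = |-23.4° − (-14.318°)| = 9.082°.
Elevation = 90° − 9.082° = 80.9°.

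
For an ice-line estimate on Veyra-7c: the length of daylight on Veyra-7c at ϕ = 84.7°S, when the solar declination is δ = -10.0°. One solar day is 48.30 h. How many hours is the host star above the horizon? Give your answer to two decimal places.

Sunrise equation: cos h₀ = −tan ϕ · tan δ = -1.9007 ≤ −1, so the host star never sets (polar day) and h₀ = π.
Daylight = 2h₀/(2π) × 48.30 h = (3.1416/π) × 48.30 = 48.30 h.

48.30 h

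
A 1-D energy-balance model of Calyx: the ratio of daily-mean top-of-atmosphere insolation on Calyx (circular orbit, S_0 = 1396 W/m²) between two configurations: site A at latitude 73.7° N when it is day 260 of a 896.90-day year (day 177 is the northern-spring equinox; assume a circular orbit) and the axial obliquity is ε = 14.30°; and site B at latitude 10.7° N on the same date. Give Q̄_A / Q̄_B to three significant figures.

Q̄_A / Q̄_B ≈ 0.507

— Configuration A (ϕ=+73.7°):
Solar longitude: L_s = 360° × (260 − 177)/896.90 = 33.315°.
sin δ = sin 14.30° × sin 33.315° = 0.13566, so δ = +7.797°.
cos h₀ = −tan(+73.7°) tan(+7.797°) = -0.4683, h₀ = 2.0581 rad.
Bracket: h₀ sin ϕ sin δ + cos ϕ cos δ sin h₀ = 2.0581×0.95981×0.13566 + 0.28067×0.99076×0.88359 = 0.267981 + 0.245706 = 0.513687.
Q̄ = (S_0/π) × [bracket] = (1396/π) × 0.513687 = 228.26 W/m².
— Configuration B (ϕ=+10.7°):
cos h₀ = −tan(+10.7°) tan(+7.797°) = -0.0259, h₀ = 1.5967 rad.
Bracket: h₀ sin ϕ sin δ + cos ϕ cos δ sin h₀ = 1.5967×0.18567×0.13566 + 0.98261×0.99076×0.99967 = 0.040218 + 0.973209 = 1.013427.
Q̄ = (S_0/π) × [bracket] = (1396/π) × 1.013427 = 450.33 W/m².
Ratio Q̄_A / Q̄_B = 228.26 / 450.33 = 0.5069.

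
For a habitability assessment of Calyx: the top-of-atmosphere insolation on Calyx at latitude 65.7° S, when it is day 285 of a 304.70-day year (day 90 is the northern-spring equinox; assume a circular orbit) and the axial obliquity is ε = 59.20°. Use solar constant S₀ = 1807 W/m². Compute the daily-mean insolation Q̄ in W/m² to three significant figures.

Solar longitude: λ_s = 360° × (285 − 90)/304.70 = 230.391°.
sin δ = sin 59.20° × sin 230.391° = -0.66175, so δ = -41.433°.
cos H₀ = −tan(-65.7°) tan(-41.433°) = -1.9549 ≤ −1 ⇒ polar day, H₀ = π.
Bracket: H₀ sin φ sin δ + cos φ cos δ sin H₀ = 3.1416×-0.91140×-0.66175 + 0.41151×0.74972×0.00000 = 1.894758 + 0.000000 = 1.894758.
Q̄ = (S₀/π) × [bracket] = (1807/π) × 1.894758 = 1090 W/m².

Q̄ ≈ 1.09e+03 W/m²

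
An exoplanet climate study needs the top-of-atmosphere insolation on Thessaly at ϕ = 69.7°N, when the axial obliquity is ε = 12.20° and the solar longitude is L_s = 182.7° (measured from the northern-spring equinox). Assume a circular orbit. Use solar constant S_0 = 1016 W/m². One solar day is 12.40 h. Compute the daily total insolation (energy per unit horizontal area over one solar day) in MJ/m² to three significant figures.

4.80 MJ/m²

Solar declination: sin δ = sin ε · sin L_s = sin 12.20° × sin 182.7° = -0.00995, so δ = -0.570°.
cos h₀ = −tan(+69.7°) tan(-0.570°) = 0.0269, h₀ = 1.5439 rad.
Bracket: h₀ sin ϕ sin δ + cos ϕ cos δ sin h₀ = 1.5439×0.93789×-0.00995 + 0.34694×0.99995×0.99964 = -0.014408 + 0.346798 = 0.332390.
Q̄ = (S_0/π) × [bracket] = (1016/π) × 0.332390 = 107.50 W/m².
Daily total = Q̄ × 12.40 h × 3600 s/h = 107.50 × 12.40 × 3600 / 10⁶ = 4.799 MJ/m².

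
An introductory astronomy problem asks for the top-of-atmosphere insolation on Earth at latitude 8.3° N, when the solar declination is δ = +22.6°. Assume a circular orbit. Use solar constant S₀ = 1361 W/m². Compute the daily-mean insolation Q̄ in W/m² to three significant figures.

cos H₀ = −tan(+8.3°) tan(+22.600°) = -0.0607, H₀ = 1.6316 rad.
Bracket: H₀ sin φ sin δ + cos φ cos δ sin H₀ = 1.6316×0.14436×0.38430 + 0.98953×0.92321×0.99815 = 0.090517 + 0.911854 = 1.002371.
Q̄ = (S₀/π) × [bracket] = (1361/π) × 1.002371 = 434.2 W/m².

Q̄ ≈ 434 W/m²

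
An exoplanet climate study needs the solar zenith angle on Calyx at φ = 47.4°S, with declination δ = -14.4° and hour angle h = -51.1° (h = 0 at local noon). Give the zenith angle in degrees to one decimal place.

θ_z = 53.5°

cos θ_z = sin φ sin δ + cos φ cos δ cos h = 0.183060 + 0.411699 = 0.594759.
θ_z = arccos(0.594759) = 53.5°.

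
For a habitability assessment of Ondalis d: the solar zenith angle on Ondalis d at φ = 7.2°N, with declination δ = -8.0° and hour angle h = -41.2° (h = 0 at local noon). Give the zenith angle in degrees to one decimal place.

cos θ_z = sin φ sin δ + cos φ cos δ cos h = -0.017443 + 0.739217 = 0.721774.
θ_z = arccos(0.721774) = 43.8°.

θ_z = 43.8°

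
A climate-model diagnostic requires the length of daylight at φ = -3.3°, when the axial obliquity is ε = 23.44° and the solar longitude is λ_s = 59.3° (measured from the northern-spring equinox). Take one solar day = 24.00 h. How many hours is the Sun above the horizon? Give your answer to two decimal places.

Solar declination: sin δ = sin ε · sin λ_s = sin 23.44° × sin 59.3° = 0.34204, so δ = +20.001°.
cos H₀ = −tan φ · tan δ = −tan(-3.3°) × tan(+20.001°) = 0.0210, so H₀ = 1.5498 rad = 88.80°.
Daylight = 2H₀/(2π) × 24.00 h = (1.5498/π) × 24.00 = 11.84 h.

11.84 h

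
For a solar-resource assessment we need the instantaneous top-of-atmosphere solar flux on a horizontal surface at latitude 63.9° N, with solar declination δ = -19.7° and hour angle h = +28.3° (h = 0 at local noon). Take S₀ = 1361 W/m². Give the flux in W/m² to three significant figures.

84.3 W/m²

cos θ_z = sin φ sin δ + cos φ cos δ cos h = -0.302721 + 0.364685 = 0.061964.
Flux = S₀ · cos θ_z = 1361 × 0.061964 = 84.33 W/m².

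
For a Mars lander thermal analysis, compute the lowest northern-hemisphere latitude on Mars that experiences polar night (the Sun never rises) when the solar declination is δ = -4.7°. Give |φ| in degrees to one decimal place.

|φ| = 85.3°

Polar night requires cos H₀ = −tan φ tan δ ≥ 1, i.e. tan φ tan δ ≤ −1.
The boundary is |tan φ| · |tan δ| = 1, so |φ| = 90° − |δ| = 90° − 4.7° = 85.3° in the northern hemisphere.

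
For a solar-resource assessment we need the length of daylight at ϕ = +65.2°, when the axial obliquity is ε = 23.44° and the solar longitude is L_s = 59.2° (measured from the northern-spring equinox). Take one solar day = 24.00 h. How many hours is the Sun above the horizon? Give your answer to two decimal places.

18.92 h

Solar declination: sin δ = sin ε · sin L_s = sin 23.44° × sin 59.2° = 0.34168, so δ = +19.980°.
cos h₀ = −tan ϕ · tan δ = −tan(+65.2°) × tan(+19.980°) = -0.7868, so h₀ = 2.4764 rad = 141.89°.
Daylight = 2h₀/(2π) × 24.00 h = (2.4764/π) × 24.00 = 18.92 h.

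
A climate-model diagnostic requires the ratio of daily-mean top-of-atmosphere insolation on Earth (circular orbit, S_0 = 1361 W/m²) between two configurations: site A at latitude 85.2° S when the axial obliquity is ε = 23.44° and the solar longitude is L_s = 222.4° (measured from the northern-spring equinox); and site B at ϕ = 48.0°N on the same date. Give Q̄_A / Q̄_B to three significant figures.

— Configuration A (ϕ=-85.2°):
Solar declination: sin δ = sin ε · sin L_s = sin 23.44° × sin 222.4° = -0.26823, so δ = -15.559°.
cos h₀ = −tan(-85.2°) tan(-15.559°) = -3.3158 ≤ −1 ⇒ polar day, h₀ = π.
Bracket: h₀ sin ϕ sin δ + cos ϕ cos δ sin h₀ = 3.1416×-0.99649×-0.26823 + 0.08368×0.96335×0.00000 = 0.839714 + 0.000000 = 0.839714.
Q̄ = (S_0/π) × [bracket] = (1361/π) × 0.839714 = 363.78 W/m².
— Configuration B (ϕ=+48.0°):
cos h₀ = −tan(+48.0°) tan(-15.559°) = 0.3092, h₀ = 1.2564 rad.
Bracket: h₀ sin ϕ sin δ + cos ϕ cos δ sin h₀ = 1.2564×0.74314×-0.26823 + 0.66913×0.96335×0.95099 = -0.250441 + 0.613014 = 0.362573.
Q̄ = (S_0/π) × [bracket] = (1361/π) × 0.362573 = 157.07 W/m².
Ratio Q̄_A / Q̄_B = 363.78 / 157.07 = 2.316.

Q̄_A / Q̄_B ≈ 2.32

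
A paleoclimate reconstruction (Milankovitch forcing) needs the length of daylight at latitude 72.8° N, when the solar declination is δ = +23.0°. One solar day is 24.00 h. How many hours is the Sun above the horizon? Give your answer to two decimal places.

24.00 h

Sunrise equation: cos H₀ = −tan φ · tan δ = -1.3713 ≤ −1, so the Sun never sets (polar day) and H₀ = π.
Daylight = 2H₀/(2π) × 24.00 h = (3.1416/π) × 24.00 = 24.00 h.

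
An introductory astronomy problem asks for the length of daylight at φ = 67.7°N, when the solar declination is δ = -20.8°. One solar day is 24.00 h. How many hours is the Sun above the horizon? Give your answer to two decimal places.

2.95 h

cos H₀ = −tan φ · tan δ = −tan(+67.7°) × tan(-20.800°) = 0.9262, so H₀ = 0.3866 rad = 22.15°.
Daylight = 2H₀/(2π) × 24.00 h = (0.3866/π) × 24.00 = 2.95 h.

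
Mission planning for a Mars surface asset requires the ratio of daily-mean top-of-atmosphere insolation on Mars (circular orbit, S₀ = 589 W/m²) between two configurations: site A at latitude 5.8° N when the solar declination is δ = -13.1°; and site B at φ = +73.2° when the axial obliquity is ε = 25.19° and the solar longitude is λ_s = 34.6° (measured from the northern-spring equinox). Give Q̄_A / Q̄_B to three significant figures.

— Configuration A (φ=+5.8°):
cos H₀ = −tan(+5.8°) tan(-13.100°) = 0.0236, H₀ = 1.5472 rad.
Bracket: H₀ sin φ sin δ + cos φ cos δ sin H₀ = 1.5472×0.10106×-0.22665 + 0.99488×0.97398×0.99972 = -0.035439 + 0.968722 = 0.933283.
Q̄ = (S₀/π) × [bracket] = (589/π) × 0.933283 = 174.98 W/m².
— Configuration B (φ=+73.2°):
Solar declination: sin δ = sin ε · sin λ_s = sin 25.19° × sin 34.6° = 0.24169, so δ = +13.986°.
cos H₀ = −tan(+73.2°) tan(+13.986°) = -0.8250, H₀ = 2.5409 rad.
Bracket: H₀ sin φ sin δ + cos φ cos δ sin H₀ = 2.5409×0.95732×0.24169 + 0.28903×0.97035×0.56519 = 0.587900 + 0.158513 = 0.746413.
Q̄ = (S₀/π) × [bracket] = (589/π) × 0.746413 = 139.94 W/m².
Ratio Q̄_A / Q̄_B = 174.98 / 139.94 = 1.250.

Q̄_A / Q̄_B ≈ 1.25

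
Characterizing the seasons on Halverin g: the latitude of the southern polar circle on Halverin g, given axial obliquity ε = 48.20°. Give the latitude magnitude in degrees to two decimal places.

The polar circle is the lowest latitude that experiences at least one full rotation of continuous darkness at the northern-summer solstice; it lies at |φ| = 90° − ε = 90° − 48.20° = 41.80°.

41.80°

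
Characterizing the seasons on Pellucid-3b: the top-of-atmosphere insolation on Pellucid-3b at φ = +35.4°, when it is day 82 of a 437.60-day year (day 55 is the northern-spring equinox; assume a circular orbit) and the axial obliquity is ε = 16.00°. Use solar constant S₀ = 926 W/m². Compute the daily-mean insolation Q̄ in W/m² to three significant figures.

Q̄ ≈ 268 W/m²

Solar longitude: λ_s = 360° × (82 − 55)/437.60 = 22.212°.
sin δ = sin 16.00° × sin 22.212° = 0.10420, so δ = +5.981°.
cos H₀ = −tan(+35.4°) tan(+5.981°) = -0.0745, H₀ = 1.6453 rad.
Bracket: H₀ sin φ sin δ + cos φ cos δ sin H₀ = 1.6453×0.57928×0.10420 + 0.81513×0.99456×0.99722 = 0.099312 + 0.808442 = 0.907754.
Q̄ = (S₀/π) × [bracket] = (926/π) × 0.907754 = 267.6 W/m².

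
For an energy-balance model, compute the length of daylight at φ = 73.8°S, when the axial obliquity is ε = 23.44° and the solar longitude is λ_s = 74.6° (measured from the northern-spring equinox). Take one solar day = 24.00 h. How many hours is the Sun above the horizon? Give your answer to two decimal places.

0.00 h

Solar declination: sin δ = sin ε · sin λ_s = sin 23.44° × sin 74.6° = 0.38351, so δ = +22.551°.
cos H₀ = −tan φ · tan δ = 1.4293 ≥ 1, so the Sun never rises (polar night) and H₀ = 0.
Daylight = 2H₀/(2π) × 24.00 h = (0.0000/π) × 24.00 = 0.00 h.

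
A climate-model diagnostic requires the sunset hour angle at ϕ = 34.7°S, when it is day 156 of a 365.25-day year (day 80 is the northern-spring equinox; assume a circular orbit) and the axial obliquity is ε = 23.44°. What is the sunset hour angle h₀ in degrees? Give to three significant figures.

Solar longitude: L_s = 360° × (156 − 80)/365.25 = 74.908°.
sin δ = sin 23.44° × sin 74.908° = 0.38407, so δ = +22.586°.
cos h₀ = −tan ϕ · tan δ = −tan(-34.7°) × tan(+22.586°) = 0.2880, so h₀ = 1.2786 rad = 73.26°.

h₀ = 73.3°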